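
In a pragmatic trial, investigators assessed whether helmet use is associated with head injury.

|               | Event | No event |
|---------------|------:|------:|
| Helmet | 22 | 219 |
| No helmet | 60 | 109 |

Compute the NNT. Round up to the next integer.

Risk in treated group = 22/241 = 0.09129; risk in control = 60/169 = 0.35503.
Absolute risk reduction = 0.35503 − 0.09129 = 0.26374
NNT = 1 / ARR = 1 / 0.26374 = 3.792 → round up → 4

4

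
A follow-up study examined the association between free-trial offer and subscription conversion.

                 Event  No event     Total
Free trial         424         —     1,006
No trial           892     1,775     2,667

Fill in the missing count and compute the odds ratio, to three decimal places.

1.450

The missing cell is in the exposed row: 1006 − 424 = 582.
So a = 424, b = 582, c = 892, d = 1775.
OR = (a·d)/(b·c) = (424 × 1775) / (582 × 892) = 752600 / 519144 = 1.44969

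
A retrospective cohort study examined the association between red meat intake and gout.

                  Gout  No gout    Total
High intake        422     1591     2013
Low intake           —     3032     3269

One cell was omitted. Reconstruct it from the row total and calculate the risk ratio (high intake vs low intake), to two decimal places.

The missing cell is in the unexposed row: 3269 − 3032 = 237.
So a = 422, b = 1591, c = 237, d = 3032.
RR = [a/(a+b)] / [c/(c+d)] = (422/2013) / (237/3269) = 0.20964/0.07250 = 2.89158

2.89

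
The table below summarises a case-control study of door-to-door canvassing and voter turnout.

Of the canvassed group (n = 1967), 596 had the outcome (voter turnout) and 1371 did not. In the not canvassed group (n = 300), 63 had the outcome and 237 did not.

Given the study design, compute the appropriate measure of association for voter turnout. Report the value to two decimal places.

From the description: a = 596, b = 1371, c = 63, d = 237.
This is a case-control study: participants were sampled on outcome status, so risks in the source population cannot be estimated directly — relative risk is not valid here. The odds ratio is the appropriate measure.
OR = (a·d)/(b·c) = (596 × 237) / (1371 × 63) = 141252 / 86373 = 1.63537

1.64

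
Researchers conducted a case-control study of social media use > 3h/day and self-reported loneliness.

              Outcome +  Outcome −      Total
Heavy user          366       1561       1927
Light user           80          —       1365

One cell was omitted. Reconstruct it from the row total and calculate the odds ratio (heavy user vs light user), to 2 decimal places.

The missing cell is in the unexposed row: 1365 − 80 = 1285.
So a = 366, b = 1561, c = 80, d = 1285.
OR = (a·d)/(b·c) = (366 × 1285) / (1561 × 80) = 470310 / 124880 = 3.76610

3.77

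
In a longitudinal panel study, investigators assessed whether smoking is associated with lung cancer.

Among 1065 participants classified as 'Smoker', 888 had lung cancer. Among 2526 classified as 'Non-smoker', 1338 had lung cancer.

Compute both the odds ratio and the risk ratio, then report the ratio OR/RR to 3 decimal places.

2.830

From the description: a = 888, b = 177, c = 1338, d = 1188.
OR = (888·1188)/(177·1338) = 1054944/236826 = 4.45451
Risk in exposed = 888/1065 = 0.83380; risk in unexposed = 1338/2526 = 0.52969; RR = 1.57413
OR/RR = 4.45451 / 1.57413 = 2.82982
The outcome is not rare, so the OR lies further from 1 than the RR.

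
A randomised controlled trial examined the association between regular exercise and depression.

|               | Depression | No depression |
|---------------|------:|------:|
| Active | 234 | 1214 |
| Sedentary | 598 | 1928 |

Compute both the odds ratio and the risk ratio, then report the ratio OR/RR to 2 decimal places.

Cells: a = 234, b = 1214, c = 598, d = 1928.
OR = (234·1928)/(1214·598) = 451152/725972 = 0.62145
Risk in exposed = 234/1448 = 0.16160; risk in unexposed = 598/2526 = 0.23674; RR = 0.68262
OR/RR = 0.62145 / 0.68262 = 0.91038
The outcome is not rare, so the OR lies further from 1 than the RR.

0.91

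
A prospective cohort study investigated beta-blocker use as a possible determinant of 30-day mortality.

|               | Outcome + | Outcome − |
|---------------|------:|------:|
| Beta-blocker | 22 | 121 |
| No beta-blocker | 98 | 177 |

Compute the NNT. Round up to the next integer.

5

Risk in treated group = 22/143 = 0.15385; risk in control = 98/275 = 0.35636.
Absolute risk reduction = 0.35636 − 0.15385 = 0.20252
NNT = 1 / ARR = 1 / 0.20252 = 4.938 → round up → 5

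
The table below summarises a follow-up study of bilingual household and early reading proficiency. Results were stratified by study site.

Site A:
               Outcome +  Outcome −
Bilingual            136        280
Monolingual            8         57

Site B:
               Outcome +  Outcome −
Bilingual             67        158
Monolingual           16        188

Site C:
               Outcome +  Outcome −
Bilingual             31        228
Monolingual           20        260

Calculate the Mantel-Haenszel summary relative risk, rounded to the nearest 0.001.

2.662

RR_MH = Σ(aᵢ·n₀ᵢ/nᵢ) / Σ(cᵢ·n₁ᵢ/nᵢ), with n₁ᵢ = aᵢ+bᵢ (exposed), n₀ᵢ = cᵢ+dᵢ (unexposed), nᵢ = n₁ᵢ+n₀ᵢ.
Stratum 1 (Site A): n₁ = 416, n₀ = 65, n = 481; a·n₀/n = 136·65/481 = 18.3784; c·n₁/n = 8·416/481 = 6.9189
Stratum 2 (Site B): n₁ = 225, n₀ = 204, n = 429; a·n₀/n = 67·204/429 = 31.8601; c·n₁/n = 16·225/429 = 8.3916
Stratum 3 (Site C): n₁ = 259, n₀ = 280, n = 539; a·n₀/n = 31·280/539 = 16.1039; c·n₁/n = 20·259/539 = 9.6104
RR_MH = (18.3784 + 31.8601 + 16.1039) / (6.9189 + 8.3916 + 9.6104) = 66.3424 / 24.9209 = 2.66212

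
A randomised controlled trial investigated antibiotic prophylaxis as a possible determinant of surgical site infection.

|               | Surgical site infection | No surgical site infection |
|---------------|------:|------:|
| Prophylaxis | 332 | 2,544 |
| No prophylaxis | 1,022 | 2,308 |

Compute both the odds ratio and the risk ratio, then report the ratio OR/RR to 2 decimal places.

0.78

Cells: a = 332, b = 2544, c = 1022, d = 2308.
OR = (332·2308)/(2544·1022) = 766256/2599968 = 0.29472
Risk in exposed = 332/2876 = 0.11544; risk in unexposed = 1022/3330 = 0.30691; RR = 0.37613
OR/RR = 0.29472 / 0.37613 = 0.78354
The outcome is not rare, so the OR lies further from 1 than the RR.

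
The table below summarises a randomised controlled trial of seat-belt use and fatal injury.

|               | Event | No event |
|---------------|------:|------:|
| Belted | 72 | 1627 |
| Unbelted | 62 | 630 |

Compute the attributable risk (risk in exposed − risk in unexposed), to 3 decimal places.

Cells: a = 72, b = 1627, c = 62, d = 630.
Risk in exposed = 72/1699 = 0.042378; risk in unexposed = 62/692 = 0.089595.
Risk difference = 0.042378 − 0.089595 = -0.047218

-0.047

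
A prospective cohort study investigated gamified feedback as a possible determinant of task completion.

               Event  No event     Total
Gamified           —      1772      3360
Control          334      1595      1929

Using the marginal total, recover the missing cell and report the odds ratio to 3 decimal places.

4.280

The missing cell is in the exposed row: 3360 − 1772 = 1588.
So a = 1588, b = 1772, c = 334, d = 1595.
OR = (a·d)/(b·c) = (1588 × 1595) / (1772 × 334) = 2532860 / 591848 = 4.27958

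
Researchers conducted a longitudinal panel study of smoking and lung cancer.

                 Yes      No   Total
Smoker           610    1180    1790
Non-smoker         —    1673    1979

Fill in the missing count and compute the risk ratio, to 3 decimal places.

The missing cell is in the unexposed row: 1979 − 1673 = 306.
So a = 610, b = 1180, c = 306, d = 1673.
RR = [a/(a+b)] / [c/(c+d)] = (610/1790) / (306/1979) = 0.34078/0.15462 = 2.20395

2.204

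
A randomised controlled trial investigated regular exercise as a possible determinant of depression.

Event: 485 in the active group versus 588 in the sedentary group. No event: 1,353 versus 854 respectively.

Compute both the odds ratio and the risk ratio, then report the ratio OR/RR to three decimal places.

From the description: a = 485, b = 1353, c = 588, d = 854.
OR = (485·854)/(1353·588) = 414190/795564 = 0.52062
Risk in exposed = 485/1838 = 0.26387; risk in unexposed = 588/1442 = 0.40777; RR = 0.64712
OR/RR = 0.52062 / 0.64712 = 0.80453
The outcome is not rare, so the OR lies further from 1 than the RR.

0.805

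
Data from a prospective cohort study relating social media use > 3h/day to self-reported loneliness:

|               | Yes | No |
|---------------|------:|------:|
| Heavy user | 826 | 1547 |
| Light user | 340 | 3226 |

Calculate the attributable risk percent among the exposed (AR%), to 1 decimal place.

Cells: a = 826, b = 1547, c = 340, d = 3226.
Risk in exposed = 826/2373 = 0.34808; risk in unexposed = 340/3566 = 0.09534.
RR = 0.34808/0.09534 = 3.65077
AR% = (RR − 1)/RR × 100 = (3.65077 − 1)/3.65077 × 100 = 72.6085%

72.6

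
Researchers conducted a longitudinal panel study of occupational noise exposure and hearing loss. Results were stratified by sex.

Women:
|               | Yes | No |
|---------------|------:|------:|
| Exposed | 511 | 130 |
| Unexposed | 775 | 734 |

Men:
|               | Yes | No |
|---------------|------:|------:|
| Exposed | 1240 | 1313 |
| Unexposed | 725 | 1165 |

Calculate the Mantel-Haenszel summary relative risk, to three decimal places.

RR_MH = Σ(aᵢ·n₀ᵢ/nᵢ) / Σ(cᵢ·n₁ᵢ/nᵢ), with n₁ᵢ = aᵢ+bᵢ (exposed), n₀ᵢ = cᵢ+dᵢ (unexposed), nᵢ = n₁ᵢ+n₀ᵢ.
Stratum 1 (Women): n₁ = 641, n₀ = 1509, n = 2150; a·n₀/n = 511·1509/2150 = 358.6507; c·n₁/n = 775·641/2150 = 231.0581
Stratum 2 (Men): n₁ = 2553, n₀ = 1890, n = 4443; a·n₀/n = 1240·1890/4443 = 527.4814; c·n₁/n = 725·2553/4443 = 416.5935
RR_MH = (358.6507 + 527.4814) / (231.0581 + 416.5935) = 886.1321 / 647.6517 = 1.36822

1.368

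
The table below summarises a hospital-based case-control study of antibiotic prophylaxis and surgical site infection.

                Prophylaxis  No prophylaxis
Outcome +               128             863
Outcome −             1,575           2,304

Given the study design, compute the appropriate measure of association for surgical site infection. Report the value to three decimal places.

0.217

Reading the table with exposure as columns: a = 128 (Prophylaxis, case), b = 1575 (Prophylaxis, non-case), c = 863 (No prophylaxis, case), d = 2304.
This is a hospital-based case-control study: participants were sampled on outcome status, so risks in the source population cannot be estimated directly — relative risk is not valid here. The odds ratio is the appropriate measure.
OR = (a·d)/(b·c) = (128 × 2304) / (1575 × 863) = 294912 / 1359225 = 0.21697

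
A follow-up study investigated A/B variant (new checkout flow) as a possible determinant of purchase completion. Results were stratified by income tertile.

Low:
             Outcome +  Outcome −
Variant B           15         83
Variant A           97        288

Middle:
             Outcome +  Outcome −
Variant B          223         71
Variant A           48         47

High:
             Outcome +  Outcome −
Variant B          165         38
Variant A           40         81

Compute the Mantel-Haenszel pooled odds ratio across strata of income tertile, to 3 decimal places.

2.561

OR_MH = Σ(aᵢdᵢ/nᵢ) / Σ(bᵢcᵢ/nᵢ), where nᵢ is the stratum total.
Stratum 1 (Low): n = 483; a·d/n = 15·288/483 = 8.9441; b·c/n = 83·97/483 = 16.6687
Stratum 2 (Middle): n = 389; a·d/n = 223·47/389 = 26.9434; b·c/n = 71·48/389 = 8.7609
Stratum 3 (High): n = 324; a·d/n = 165·81/324 = 41.2500; b·c/n = 38·40/324 = 4.6914
OR_MH = (8.9441 + 26.9434 + 41.2500) / (16.6687 + 8.7609 + 4.6914) = 77.1375 / 30.1210 = 2.56092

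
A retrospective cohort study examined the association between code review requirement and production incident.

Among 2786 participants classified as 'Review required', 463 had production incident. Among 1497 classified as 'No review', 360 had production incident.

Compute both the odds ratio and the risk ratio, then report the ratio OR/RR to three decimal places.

0.911

From the description: a = 463, b = 2323, c = 360, d = 1137.
OR = (463·1137)/(2323·360) = 526431/836280 = 0.62949
Risk in exposed = 463/2786 = 0.16619; risk in unexposed = 360/1497 = 0.24048; RR = 0.69107
OR/RR = 0.62949 / 0.69107 = 0.91090
The outcome is not rare, so the OR lies further from 1 than the RR.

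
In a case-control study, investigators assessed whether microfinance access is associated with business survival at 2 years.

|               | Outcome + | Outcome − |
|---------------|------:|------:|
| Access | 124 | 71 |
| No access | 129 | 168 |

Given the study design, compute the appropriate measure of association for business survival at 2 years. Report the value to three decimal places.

2.274

Cells: a = 124, b = 71, c = 129, d = 168.
This is a case-control study: participants were sampled on outcome status, so risks in the source population cannot be estimated directly — relative risk is not valid here. The odds ratio is the appropriate measure.
OR = (a·d)/(b·c) = (124 × 168) / (71 × 129) = 20832 / 9159 = 2.27448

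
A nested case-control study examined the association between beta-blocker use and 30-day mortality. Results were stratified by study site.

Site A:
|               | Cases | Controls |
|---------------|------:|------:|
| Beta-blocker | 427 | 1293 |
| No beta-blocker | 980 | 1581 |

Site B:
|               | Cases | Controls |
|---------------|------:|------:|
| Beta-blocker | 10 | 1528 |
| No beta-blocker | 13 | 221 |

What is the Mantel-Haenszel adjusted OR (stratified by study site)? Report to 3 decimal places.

0.517

OR_MH = Σ(aᵢdᵢ/nᵢ) / Σ(bᵢcᵢ/nᵢ), where nᵢ is the stratum total.
Stratum 1 (Site A): n = 4281; a·d/n = 427·1581/4281 = 157.6938; b·c/n = 1293·980/4281 = 295.9916
Stratum 2 (Site B): n = 1772; a·d/n = 10·221/1772 = 1.2472; b·c/n = 1528·13/1772 = 11.2099
OR_MH = (157.6938 + 1.2472) / (295.9916 + 11.2099) = 158.9409 / 307.2015 = 0.51738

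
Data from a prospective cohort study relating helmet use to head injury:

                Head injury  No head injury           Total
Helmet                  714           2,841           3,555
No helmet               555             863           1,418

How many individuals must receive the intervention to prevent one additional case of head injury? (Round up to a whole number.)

Risk in treated group = 714/3555 = 0.20084; risk in control = 555/1418 = 0.39140.
Absolute risk reduction = 0.39140 − 0.20084 = 0.19055
NNT = 1 / ARR = 1 / 0.19055 = 5.248 → round up → 6

6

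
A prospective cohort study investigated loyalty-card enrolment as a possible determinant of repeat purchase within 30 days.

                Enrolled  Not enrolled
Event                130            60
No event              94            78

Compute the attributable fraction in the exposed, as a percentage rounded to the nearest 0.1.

Reading the table with exposure as columns: a = 130 (Enrolled, case), b = 94 (Enrolled, non-case), c = 60 (Not enrolled, case), d = 78.
Risk in exposed = 130/224 = 0.58036; risk in unexposed = 60/138 = 0.43478.
RR = 0.58036/0.43478 = 1.33482
AR% = (RR − 1)/RR × 100 = (1.33482 − 1)/1.33482 × 100 = 25.0836%

25.1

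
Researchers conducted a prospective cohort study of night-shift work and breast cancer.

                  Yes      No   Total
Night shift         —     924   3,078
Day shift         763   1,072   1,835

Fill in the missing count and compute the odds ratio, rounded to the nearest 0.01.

3.28

The missing cell is in the exposed row: 3078 − 924 = 2154.
So a = 2154, b = 924, c = 763, d = 1072.
OR = (a·d)/(b·c) = (2154 × 1072) / (924 × 763) = 2309088 / 705012 = 3.27525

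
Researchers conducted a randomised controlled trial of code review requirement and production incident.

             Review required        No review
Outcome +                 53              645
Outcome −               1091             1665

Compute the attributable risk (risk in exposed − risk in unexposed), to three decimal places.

Reading the table with exposure as columns: a = 53 (Review required, case), b = 1091 (Review required, non-case), c = 645 (No review, case), d = 1665.
Risk in exposed = 53/1144 = 0.046329; risk in unexposed = 645/2310 = 0.279221.
Risk difference = 0.046329 − 0.279221 = -0.232892

-0.233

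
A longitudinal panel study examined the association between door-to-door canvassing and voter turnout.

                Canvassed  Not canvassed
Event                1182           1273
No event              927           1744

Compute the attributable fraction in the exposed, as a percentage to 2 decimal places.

Reading the table with exposure as columns: a = 1182 (Canvassed, case), b = 927 (Canvassed, non-case), c = 1273 (Not canvassed, case), d = 1744.
Risk in exposed = 1182/2109 = 0.56046; risk in unexposed = 1273/3017 = 0.42194.
RR = 0.56046/0.42194 = 1.32827
AR% = (RR − 1)/RR × 100 = (1.32827 − 1)/1.32827 × 100 = 24.7144%

24.71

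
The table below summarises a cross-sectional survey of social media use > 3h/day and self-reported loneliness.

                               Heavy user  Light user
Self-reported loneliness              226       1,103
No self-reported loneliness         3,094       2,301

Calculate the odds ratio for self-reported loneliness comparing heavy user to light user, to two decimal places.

Reading the table with exposure as columns: a = 226 (Heavy user, case), b = 3094 (Heavy user, non-case), c = 1103 (Light user, case), d = 2301.
OR = (a·d)/(b·c) = (226 × 2301) / (3094 × 1103) = 520026 / 3412682 = 0.15238
Exposure is associated with lower odds of self-reported loneliness (OR = 0.15 < 1).

0.15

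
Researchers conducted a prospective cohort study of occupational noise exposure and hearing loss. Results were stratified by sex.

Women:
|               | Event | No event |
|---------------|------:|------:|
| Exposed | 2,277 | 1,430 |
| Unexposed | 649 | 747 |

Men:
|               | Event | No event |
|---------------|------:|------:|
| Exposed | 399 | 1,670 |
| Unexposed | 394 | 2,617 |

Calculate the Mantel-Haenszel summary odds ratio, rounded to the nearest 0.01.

1.73

OR_MH = Σ(aᵢdᵢ/nᵢ) / Σ(bᵢcᵢ/nᵢ), where nᵢ is the stratum total.
Stratum 1 (Women): n = 5103; a·d/n = 2277·747/5103 = 333.3175; b·c/n = 1430·649/5103 = 181.8675
Stratum 2 (Men): n = 5080; a·d/n = 399·2617/5080 = 205.5478; b·c/n = 1670·394/5080 = 129.5236
OR_MH = (333.3175 + 205.5478) / (181.8675 + 129.5236) = 538.8653 / 311.3912 = 1.73051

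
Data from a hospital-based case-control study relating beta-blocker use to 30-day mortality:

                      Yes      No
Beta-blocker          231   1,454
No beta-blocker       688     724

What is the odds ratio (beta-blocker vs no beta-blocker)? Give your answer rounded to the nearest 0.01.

Cells: a = 231, b = 1454, c = 688, d = 724.
OR = (a·d)/(b·c) = (231 × 724) / (1454 × 688) = 167244 / 1000352 = 0.16719
Exposure is associated with lower odds of 30-day mortality (OR = 0.17 < 1).

0.17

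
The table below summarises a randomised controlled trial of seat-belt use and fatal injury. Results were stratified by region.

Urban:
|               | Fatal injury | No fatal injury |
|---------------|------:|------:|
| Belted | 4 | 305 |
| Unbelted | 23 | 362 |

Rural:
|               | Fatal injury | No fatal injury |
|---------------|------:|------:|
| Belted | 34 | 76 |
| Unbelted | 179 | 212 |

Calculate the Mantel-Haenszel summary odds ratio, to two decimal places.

OR_MH = Σ(aᵢdᵢ/nᵢ) / Σ(bᵢcᵢ/nᵢ), where nᵢ is the stratum total.
Stratum 1 (Urban): n = 694; a·d/n = 4·362/694 = 2.0865; b·c/n = 305·23/694 = 10.1081
Stratum 2 (Rural): n = 501; a·d/n = 34·212/501 = 14.3872; b·c/n = 76·179/501 = 27.1537
OR_MH = (2.0865 + 14.3872) / (10.1081 + 27.1537) = 16.4737 / 37.2618 = 0.44211

0.44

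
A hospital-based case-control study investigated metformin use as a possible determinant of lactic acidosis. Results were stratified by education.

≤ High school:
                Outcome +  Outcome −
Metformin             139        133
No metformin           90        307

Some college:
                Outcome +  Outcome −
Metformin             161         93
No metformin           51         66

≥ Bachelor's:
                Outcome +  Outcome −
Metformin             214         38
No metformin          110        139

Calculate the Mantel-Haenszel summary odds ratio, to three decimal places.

OR_MH = Σ(aᵢdᵢ/nᵢ) / Σ(bᵢcᵢ/nᵢ), where nᵢ is the stratum total.
Stratum 1 (≤ High school): n = 669; a·d/n = 139·307/669 = 63.7862; b·c/n = 133·90/669 = 17.8924
Stratum 2 (Some college): n = 371; a·d/n = 161·66/371 = 28.6415; b·c/n = 93·51/371 = 12.7844
Stratum 3 (≥ Bachelor's): n = 501; a·d/n = 214·139/501 = 59.3733; b·c/n = 38·110/501 = 8.3433
OR_MH = (63.7862 + 28.6415 + 59.3733) / (17.8924 + 12.7844 + 8.3433) = 151.8010 / 39.0201 = 3.89033

3.890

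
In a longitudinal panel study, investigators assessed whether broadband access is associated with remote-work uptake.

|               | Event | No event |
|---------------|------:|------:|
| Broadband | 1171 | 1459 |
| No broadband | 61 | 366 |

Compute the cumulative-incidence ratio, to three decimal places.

Cells: a = 1171, b = 1459, c = 61, d = 366.
Risk in exposed = 1171/2630 = 0.44525; risk in unexposed = 61/427 = 0.14286.
RR = 0.44525 / 0.14286 = 3.11673
The risk among the exposed is 3.12 times that among the unexposed.

3.117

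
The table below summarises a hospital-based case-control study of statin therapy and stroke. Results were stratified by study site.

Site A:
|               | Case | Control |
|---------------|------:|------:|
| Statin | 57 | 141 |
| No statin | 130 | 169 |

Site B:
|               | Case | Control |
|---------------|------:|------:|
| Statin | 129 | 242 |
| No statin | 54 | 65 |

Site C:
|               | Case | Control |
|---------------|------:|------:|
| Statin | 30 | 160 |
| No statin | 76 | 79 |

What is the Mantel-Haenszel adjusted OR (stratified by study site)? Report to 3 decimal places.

0.439

OR_MH = Σ(aᵢdᵢ/nᵢ) / Σ(bᵢcᵢ/nᵢ), where nᵢ is the stratum total.
Stratum 1 (Site A): n = 497; a·d/n = 57·169/497 = 19.3823; b·c/n = 141·130/497 = 36.8813
Stratum 2 (Site B): n = 490; a·d/n = 129·65/490 = 17.1122; b·c/n = 242·54/490 = 26.6694
Stratum 3 (Site C): n = 345; a·d/n = 30·79/345 = 6.8696; b·c/n = 160·76/345 = 35.2464
OR_MH = (19.3823 + 17.1122 + 6.8696) / (36.8813 + 26.6694 + 35.2464) = 43.3641 / 98.7971 = 0.43892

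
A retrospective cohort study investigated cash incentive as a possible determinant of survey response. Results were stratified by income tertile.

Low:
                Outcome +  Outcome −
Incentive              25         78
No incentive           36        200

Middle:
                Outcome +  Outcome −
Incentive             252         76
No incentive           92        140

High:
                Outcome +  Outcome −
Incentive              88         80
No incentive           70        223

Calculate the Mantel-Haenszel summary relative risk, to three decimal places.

1.968

RR_MH = Σ(aᵢ·n₀ᵢ/nᵢ) / Σ(cᵢ·n₁ᵢ/nᵢ), with n₁ᵢ = aᵢ+bᵢ (exposed), n₀ᵢ = cᵢ+dᵢ (unexposed), nᵢ = n₁ᵢ+n₀ᵢ.
Stratum 1 (Low): n₁ = 103, n₀ = 236, n = 339; a·n₀/n = 25·236/339 = 17.4041; c·n₁/n = 36·103/339 = 10.9381
Stratum 2 (Middle): n₁ = 328, n₀ = 232, n = 560; a·n₀/n = 252·232/560 = 104.4000; c·n₁/n = 92·328/560 = 53.8857
Stratum 3 (High): n₁ = 168, n₀ = 293, n = 461; a·n₀/n = 88·293/461 = 55.9306; c·n₁/n = 70·168/461 = 25.5098
RR_MH = (17.4041 + 104.4000 + 55.9306) / (10.9381 + 53.8857 + 25.5098) = 177.7347 / 90.3335 = 1.96754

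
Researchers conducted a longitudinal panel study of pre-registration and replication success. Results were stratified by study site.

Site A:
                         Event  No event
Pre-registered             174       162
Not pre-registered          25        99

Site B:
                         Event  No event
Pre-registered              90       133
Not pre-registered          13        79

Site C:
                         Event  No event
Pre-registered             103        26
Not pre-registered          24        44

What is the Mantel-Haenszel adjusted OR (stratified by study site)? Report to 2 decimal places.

OR_MH = Σ(aᵢdᵢ/nᵢ) / Σ(bᵢcᵢ/nᵢ), where nᵢ is the stratum total.
Stratum 1 (Site A): n = 460; a·d/n = 174·99/460 = 37.4478; b·c/n = 162·25/460 = 8.8043
Stratum 2 (Site B): n = 315; a·d/n = 90·79/315 = 22.5714; b·c/n = 133·13/315 = 5.4889
Stratum 3 (Site C): n = 197; a·d/n = 103·44/197 = 23.0051; b·c/n = 26·24/197 = 3.1675
OR_MH = (37.4478 + 22.5714 + 23.0051) / (8.8043 + 5.4889 + 3.1675) = 83.0243 / 17.4607 = 4.75491

4.75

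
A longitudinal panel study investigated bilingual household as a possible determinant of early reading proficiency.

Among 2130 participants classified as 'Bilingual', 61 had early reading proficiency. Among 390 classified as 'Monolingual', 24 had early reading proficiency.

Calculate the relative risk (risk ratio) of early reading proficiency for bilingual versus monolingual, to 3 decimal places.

From the description: a = 61, b = 2069, c = 24, d = 366.
Risk in exposed = 61/2130 = 0.02864; risk in unexposed = 24/390 = 0.06154.
RR = 0.02864 / 0.06154 = 0.46538
The risk is 53% lower among the exposed than among the unexposed.

0.465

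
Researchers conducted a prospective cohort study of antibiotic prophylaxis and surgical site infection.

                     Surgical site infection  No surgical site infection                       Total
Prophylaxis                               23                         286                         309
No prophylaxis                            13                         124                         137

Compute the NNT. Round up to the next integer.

Risk in treated group = 23/309 = 0.07443; risk in control = 13/137 = 0.09489.
Absolute risk reduction = 0.09489 − 0.07443 = 0.02046
NNT = 1 / ARR = 1 / 0.02046 = 48.883 → round up → 49

49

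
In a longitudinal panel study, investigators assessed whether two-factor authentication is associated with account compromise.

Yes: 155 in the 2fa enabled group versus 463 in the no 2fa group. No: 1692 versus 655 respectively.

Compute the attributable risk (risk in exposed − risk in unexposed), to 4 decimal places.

From the description: a = 155, b = 1692, c = 463, d = 655.
Risk in exposed = 155/1847 = 0.083920; risk in unexposed = 463/1118 = 0.414132.
Risk difference = 0.083920 − 0.414132 = -0.330213

-0.3302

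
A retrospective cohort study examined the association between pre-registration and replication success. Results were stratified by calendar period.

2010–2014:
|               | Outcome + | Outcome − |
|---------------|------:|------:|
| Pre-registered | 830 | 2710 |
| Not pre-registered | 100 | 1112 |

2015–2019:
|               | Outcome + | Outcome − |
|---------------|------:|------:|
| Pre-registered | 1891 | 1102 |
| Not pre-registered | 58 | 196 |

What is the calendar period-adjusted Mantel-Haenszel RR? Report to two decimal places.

2.81

RR_MH = Σ(aᵢ·n₀ᵢ/nᵢ) / Σ(cᵢ·n₁ᵢ/nᵢ), with n₁ᵢ = aᵢ+bᵢ (exposed), n₀ᵢ = cᵢ+dᵢ (unexposed), nᵢ = n₁ᵢ+n₀ᵢ.
Stratum 1 (2010–2014): n₁ = 3540, n₀ = 1212, n = 4752; a·n₀/n = 830·1212/4752 = 211.6919; c·n₁/n = 100·3540/4752 = 74.4949
Stratum 2 (2015–2019): n₁ = 2993, n₀ = 254, n = 3247; a·n₀/n = 1891·254/3247 = 147.9255; c·n₁/n = 58·2993/3247 = 53.4629
RR_MH = (211.6919 + 147.9255) / (74.4949 + 53.4629) = 359.6174 / 127.9578 = 2.81044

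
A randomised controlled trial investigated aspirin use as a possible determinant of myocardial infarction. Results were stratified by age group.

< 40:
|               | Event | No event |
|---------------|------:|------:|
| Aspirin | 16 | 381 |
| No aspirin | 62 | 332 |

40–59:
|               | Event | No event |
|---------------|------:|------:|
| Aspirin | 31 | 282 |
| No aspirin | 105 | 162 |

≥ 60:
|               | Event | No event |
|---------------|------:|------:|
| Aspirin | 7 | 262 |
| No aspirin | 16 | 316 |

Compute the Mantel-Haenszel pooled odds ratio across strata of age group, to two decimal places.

OR_MH = Σ(aᵢdᵢ/nᵢ) / Σ(bᵢcᵢ/nᵢ), where nᵢ is the stratum total.
Stratum 1 (< 40): n = 791; a·d/n = 16·332/791 = 6.7155; b·c/n = 381·62/791 = 29.8635
Stratum 2 (40–59): n = 580; a·d/n = 31·162/580 = 8.6586; b·c/n = 282·105/580 = 51.0517
Stratum 3 (≥ 60): n = 601; a·d/n = 7·316/601 = 3.6805; b·c/n = 262·16/601 = 6.9750
OR_MH = (6.7155 + 8.6586 + 3.6805) / (29.8635 + 51.0517 + 6.9750) = 19.0547 / 87.8902 = 0.21680

0.22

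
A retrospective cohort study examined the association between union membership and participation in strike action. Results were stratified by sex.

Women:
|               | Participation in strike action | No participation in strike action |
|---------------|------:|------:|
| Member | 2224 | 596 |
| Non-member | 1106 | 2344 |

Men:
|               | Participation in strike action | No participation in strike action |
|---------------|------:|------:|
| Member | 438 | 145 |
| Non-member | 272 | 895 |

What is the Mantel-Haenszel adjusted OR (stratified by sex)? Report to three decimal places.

OR_MH = Σ(aᵢdᵢ/nᵢ) / Σ(bᵢcᵢ/nᵢ), where nᵢ is the stratum total.
Stratum 1 (Women): n = 6270; a·d/n = 2224·2344/6270 = 831.4284; b·c/n = 596·1106/6270 = 105.1317
Stratum 2 (Men): n = 1750; a·d/n = 438·895/1750 = 224.0057; b·c/n = 145·272/1750 = 22.5371
OR_MH = (831.4284 + 224.0057) / (105.1317 + 22.5371) = 1055.4341 / 127.6689 = 8.26696

8.267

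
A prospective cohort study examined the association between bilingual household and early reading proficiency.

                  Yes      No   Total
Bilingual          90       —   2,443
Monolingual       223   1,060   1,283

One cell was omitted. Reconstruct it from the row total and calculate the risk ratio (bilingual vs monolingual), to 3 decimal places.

0.212

The missing cell is in the exposed row: 2443 − 90 = 2353.
So a = 90, b = 2353, c = 223, d = 1060.
RR = [a/(a+b)] / [c/(c+d)] = (90/2443) / (223/1283) = 0.03684/0.17381 = 0.21195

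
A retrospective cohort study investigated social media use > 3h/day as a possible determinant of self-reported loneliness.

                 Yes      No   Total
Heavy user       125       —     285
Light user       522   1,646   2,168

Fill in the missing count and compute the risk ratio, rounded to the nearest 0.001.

1.822

The missing cell is in the exposed row: 285 − 125 = 160.
So a = 125, b = 160, c = 522, d = 1646.
RR = [a/(a+b)] / [c/(c+d)] = (125/285) / (522/2168) = 0.43860/0.24077 = 1.82160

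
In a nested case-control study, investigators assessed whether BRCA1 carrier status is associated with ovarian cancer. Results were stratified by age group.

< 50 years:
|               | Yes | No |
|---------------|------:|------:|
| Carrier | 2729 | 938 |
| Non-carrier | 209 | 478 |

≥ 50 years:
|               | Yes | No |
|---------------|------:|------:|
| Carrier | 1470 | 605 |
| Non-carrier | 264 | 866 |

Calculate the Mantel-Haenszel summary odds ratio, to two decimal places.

7.35

OR_MH = Σ(aᵢdᵢ/nᵢ) / Σ(bᵢcᵢ/nᵢ), where nᵢ is the stratum total.
Stratum 1 (< 50 years): n = 4354; a·d/n = 2729·478/4354 = 299.6008; b·c/n = 938·209/4354 = 45.0257
Stratum 2 (≥ 50 years): n = 3205; a·d/n = 1470·866/3205 = 397.1981; b·c/n = 605·264/3205 = 49.8346
OR_MH = (299.6008 + 397.1981) / (45.0257 + 49.8346) = 696.7990 / 94.8604 = 7.34552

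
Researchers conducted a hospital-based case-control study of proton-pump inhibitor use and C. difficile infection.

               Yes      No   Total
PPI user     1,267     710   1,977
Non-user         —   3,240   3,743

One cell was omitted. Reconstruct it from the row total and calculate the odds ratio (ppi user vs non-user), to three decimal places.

The missing cell is in the unexposed row: 3743 − 3240 = 503.
So a = 1267, b = 710, c = 503, d = 3240.
OR = (a·d)/(b·c) = (1267 × 3240) / (710 × 503) = 4105080 / 357130 = 11.49464

11.495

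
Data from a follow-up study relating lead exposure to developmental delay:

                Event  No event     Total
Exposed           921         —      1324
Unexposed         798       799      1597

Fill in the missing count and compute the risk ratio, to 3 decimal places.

1.392

The missing cell is in the exposed row: 1324 − 921 = 403.
So a = 921, b = 403, c = 798, d = 799.
RR = [a/(a+b)] / [c/(c+d)] = (921/1324) / (798/1597) = 0.69562/0.49969 = 1.39211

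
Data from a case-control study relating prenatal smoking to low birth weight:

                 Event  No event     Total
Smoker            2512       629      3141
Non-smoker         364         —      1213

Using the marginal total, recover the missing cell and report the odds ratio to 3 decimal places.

The missing cell is in the unexposed row: 1213 − 364 = 849.
So a = 2512, b = 629, c = 364, d = 849.
OR = (a·d)/(b·c) = (2512 × 849) / (629 × 364) = 2132688 / 228956 = 9.31484

9.315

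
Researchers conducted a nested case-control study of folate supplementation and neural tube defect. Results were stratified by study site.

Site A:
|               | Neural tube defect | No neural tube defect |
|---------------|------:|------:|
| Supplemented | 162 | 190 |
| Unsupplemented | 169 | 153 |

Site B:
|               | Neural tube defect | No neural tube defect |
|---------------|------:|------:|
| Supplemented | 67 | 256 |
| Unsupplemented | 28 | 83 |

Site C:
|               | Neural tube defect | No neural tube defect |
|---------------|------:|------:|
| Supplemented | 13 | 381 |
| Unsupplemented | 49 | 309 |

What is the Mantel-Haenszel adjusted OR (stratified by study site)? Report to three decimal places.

0.617

OR_MH = Σ(aᵢdᵢ/nᵢ) / Σ(bᵢcᵢ/nᵢ), where nᵢ is the stratum total.
Stratum 1 (Site A): n = 674; a·d/n = 162·153/674 = 36.7745; b·c/n = 190·169/674 = 47.6409
Stratum 2 (Site B): n = 434; a·d/n = 67·83/434 = 12.8134; b·c/n = 256·28/434 = 16.5161
Stratum 3 (Site C): n = 752; a·d/n = 13·309/752 = 5.3418; b·c/n = 381·49/752 = 24.8258
OR_MH = (36.7745 + 12.8134 + 5.3418) / (47.6409 + 16.5161 + 24.8258) = 54.9296 / 88.9829 = 0.61731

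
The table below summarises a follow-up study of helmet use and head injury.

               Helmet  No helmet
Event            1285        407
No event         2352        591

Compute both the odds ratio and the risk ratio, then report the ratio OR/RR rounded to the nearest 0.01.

0.92

Reading the table with exposure as columns: a = 1285 (Helmet, case), b = 2352 (Helmet, non-case), c = 407 (No helmet, case), d = 591.
OR = (1285·591)/(2352·407) = 759435/957264 = 0.79334
Risk in exposed = 1285/3637 = 0.35331; risk in unexposed = 407/998 = 0.40782; RR = 0.86636
OR/RR = 0.79334 / 0.86636 = 0.91572
The outcome is not rare, so the OR lies further from 1 than the RR.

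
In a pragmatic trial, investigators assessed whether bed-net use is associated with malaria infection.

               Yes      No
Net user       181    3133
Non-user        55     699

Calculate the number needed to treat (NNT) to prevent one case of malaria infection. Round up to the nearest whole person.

55

Risk in treated group = 181/3314 = 0.05462; risk in control = 55/754 = 0.07294.
Absolute risk reduction = 0.07294 − 0.05462 = 0.01833
NNT = 1 / ARR = 1 / 0.01833 = 54.563 → round up → 55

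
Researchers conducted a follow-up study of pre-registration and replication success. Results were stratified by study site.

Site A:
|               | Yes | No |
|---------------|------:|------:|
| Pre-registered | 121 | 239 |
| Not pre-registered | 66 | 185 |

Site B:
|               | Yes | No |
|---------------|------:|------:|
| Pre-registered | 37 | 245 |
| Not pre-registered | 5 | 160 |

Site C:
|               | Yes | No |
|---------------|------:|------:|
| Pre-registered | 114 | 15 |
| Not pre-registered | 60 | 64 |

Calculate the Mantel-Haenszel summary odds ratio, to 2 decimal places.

2.45

OR_MH = Σ(aᵢdᵢ/nᵢ) / Σ(bᵢcᵢ/nᵢ), where nᵢ is the stratum total.
Stratum 1 (Site A): n = 611; a·d/n = 121·185/611 = 36.6367; b·c/n = 239·66/611 = 25.8167
Stratum 2 (Site B): n = 447; a·d/n = 37·160/447 = 13.2438; b·c/n = 245·5/447 = 2.7405
Stratum 3 (Site C): n = 253; a·d/n = 114·64/253 = 28.8379; b·c/n = 15·60/253 = 3.5573
OR_MH = (36.6367 + 13.2438 + 28.8379) / (25.8167 + 2.7405 + 3.5573) = 78.7185 / 32.1145 = 2.45118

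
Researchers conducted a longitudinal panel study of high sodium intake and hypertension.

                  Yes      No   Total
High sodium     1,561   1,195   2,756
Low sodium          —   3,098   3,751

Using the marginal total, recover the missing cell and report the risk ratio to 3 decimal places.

The missing cell is in the unexposed row: 3751 − 3098 = 653.
So a = 1561, b = 1195, c = 653, d = 3098.
RR = [a/(a+b)] / [c/(c+d)] = (1561/2756) / (653/3751) = 0.56640/0.17409 = 3.25355

3.254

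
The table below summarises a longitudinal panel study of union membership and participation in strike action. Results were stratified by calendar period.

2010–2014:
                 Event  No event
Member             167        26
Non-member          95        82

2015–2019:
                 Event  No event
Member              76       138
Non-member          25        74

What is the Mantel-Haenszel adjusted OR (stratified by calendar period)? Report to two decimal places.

3.11

OR_MH = Σ(aᵢdᵢ/nᵢ) / Σ(bᵢcᵢ/nᵢ), where nᵢ is the stratum total.
Stratum 1 (2010–2014): n = 370; a·d/n = 167·82/370 = 37.0108; b·c/n = 26·95/370 = 6.6757
Stratum 2 (2015–2019): n = 313; a·d/n = 76·74/313 = 17.9681; b·c/n = 138·25/313 = 11.0224
OR_MH = (37.0108 + 17.9681) / (6.6757 + 11.0224) = 54.9789 / 17.6980 = 3.10649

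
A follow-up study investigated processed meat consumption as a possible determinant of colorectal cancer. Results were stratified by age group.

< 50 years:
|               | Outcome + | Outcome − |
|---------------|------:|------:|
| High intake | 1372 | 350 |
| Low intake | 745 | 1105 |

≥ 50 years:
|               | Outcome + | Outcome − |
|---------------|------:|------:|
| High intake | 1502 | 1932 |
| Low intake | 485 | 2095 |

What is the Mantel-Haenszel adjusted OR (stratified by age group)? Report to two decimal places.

4.14

OR_MH = Σ(aᵢdᵢ/nᵢ) / Σ(bᵢcᵢ/nᵢ), where nᵢ is the stratum total.
Stratum 1 (< 50 years): n = 3572; a·d/n = 1372·1105/3572 = 424.4289; b·c/n = 350·745/3572 = 72.9983
Stratum 2 (≥ 50 years): n = 6014; a·d/n = 1502·2095/6014 = 523.2275; b·c/n = 1932·485/6014 = 155.8065
OR_MH = (424.4289 + 523.2275) / (72.9983 + 155.8065) = 947.6564 / 228.8048 = 4.14177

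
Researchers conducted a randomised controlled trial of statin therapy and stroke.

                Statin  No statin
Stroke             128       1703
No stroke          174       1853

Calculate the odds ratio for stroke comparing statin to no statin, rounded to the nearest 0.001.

Reading the table with exposure as columns: a = 128 (Statin, case), b = 174 (Statin, non-case), c = 1703 (No statin, case), d = 1853.
OR = (a·d)/(b·c) = (128 × 1853) / (174 × 1703) = 237184 / 296322 = 0.80043
Exposure is associated with lower odds of stroke (OR = 0.80 < 1).

0.800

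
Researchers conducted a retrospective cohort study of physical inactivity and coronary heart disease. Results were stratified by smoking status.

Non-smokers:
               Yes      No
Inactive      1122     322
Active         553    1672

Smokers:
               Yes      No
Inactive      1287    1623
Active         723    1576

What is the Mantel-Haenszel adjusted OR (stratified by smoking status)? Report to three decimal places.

3.290

OR_MH = Σ(aᵢdᵢ/nᵢ) / Σ(bᵢcᵢ/nᵢ), where nᵢ is the stratum total.
Stratum 1 (Non-smokers): n = 3669; a·d/n = 1122·1672/3669 = 511.3066; b·c/n = 322·553/3669 = 48.5326
Stratum 2 (Smokers): n = 5209; a·d/n = 1287·1576/5209 = 389.3861; b·c/n = 1623·723/5209 = 225.2695
OR_MH = (511.3066 + 389.3861) / (48.5326 + 225.2695) = 900.6927 / 273.8021 = 3.28958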